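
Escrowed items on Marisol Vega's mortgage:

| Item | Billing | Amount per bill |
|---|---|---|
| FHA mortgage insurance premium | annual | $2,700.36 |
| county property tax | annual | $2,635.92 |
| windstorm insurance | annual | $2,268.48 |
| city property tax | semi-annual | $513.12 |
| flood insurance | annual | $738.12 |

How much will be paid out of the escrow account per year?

$9,369.12

FHA mortgage insurance premium — $2,700.36
County property tax — $2,635.92
Windstorm insurance — $2,268.48
City property tax — $513.12 × 2 = $1,026.24
Flood insurance — $738.12
Total per year = $9,369.12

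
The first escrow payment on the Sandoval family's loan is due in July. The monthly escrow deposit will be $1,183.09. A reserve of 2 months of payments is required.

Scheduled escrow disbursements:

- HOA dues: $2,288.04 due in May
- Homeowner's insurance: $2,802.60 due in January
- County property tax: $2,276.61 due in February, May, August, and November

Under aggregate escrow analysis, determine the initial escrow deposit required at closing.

Cushion = 2 × $1,183.09 = $2,366.18
Trial balance (start $0, +$1,183.09 each month, − disbursements):
  Jul: +$1,183.09 → $1,183.09
  Aug: +$1,183.09 − $2,276.61 → $89.57
  Sep: +$1,183.09 → $1,272.66
  Oct: +$1,183.09 → $2,455.75
  Nov: +$1,183.09 − $2,276.61 → $1,362.23
  Dec: +$1,183.09 → $2,545.32
  Jan: +$1,183.09 − $2,802.60 → $925.81
  Feb: +$1,183.09 − $2,276.61 → -$167.71
  Mar: +$1,183.09 → $1,015.38
  Apr: +$1,183.09 → $2,198.47
  May: +$1,183.09 − $4,564.65 → -$1,183.09
  Jun: +$1,183.09 → $0.00
Lowest trial balance = -$1,183.09 (May)
Initial deposit = cushion − low point = $2,366.18 − (-$1,183.09) = $3,549.27

$3,549.27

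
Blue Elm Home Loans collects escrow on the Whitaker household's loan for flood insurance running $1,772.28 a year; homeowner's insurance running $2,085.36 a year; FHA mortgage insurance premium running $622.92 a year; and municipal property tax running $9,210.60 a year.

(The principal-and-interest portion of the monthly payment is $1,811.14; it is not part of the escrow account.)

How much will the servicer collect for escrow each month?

Flood insurance: $1,772.28 annually
Homeowner's insurance: $2,085.36 annually
FHA mortgage insurance premium: $622.92 annually
Municipal property tax: $9,210.60 annually
Total per year = $1,772.28 + $2,085.36 + $622.92 + $9,210.60 = $13,691.16
Monthly = $13,691.16 / 12 = $1,140.93

$1,140.93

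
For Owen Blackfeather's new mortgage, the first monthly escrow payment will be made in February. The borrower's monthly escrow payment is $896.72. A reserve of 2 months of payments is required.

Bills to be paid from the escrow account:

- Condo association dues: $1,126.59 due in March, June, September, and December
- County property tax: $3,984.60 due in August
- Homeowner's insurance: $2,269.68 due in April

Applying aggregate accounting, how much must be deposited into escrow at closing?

Cushion = 2 × $896.72 = $1,793.44
Trial balance (start $0, +$896.72 each month, − disbursements):
  Feb: +$896.72 → $896.72
  Mar: +$896.72 − $1,126.59 → $666.85
  Apr: +$896.72 − $2,269.68 → -$706.11
  May: +$896.72 → $190.61
  Jun: +$896.72 − $1,126.59 → -$39.26
  Jul: +$896.72 → $857.46
  Aug: +$896.72 − $3,984.60 → -$2,230.42
  Sep: +$896.72 − $1,126.59 → -$2,460.29
  Oct: +$896.72 → -$1,563.57
  Nov: +$896.72 → -$666.85
  Dec: +$896.72 − $1,126.59 → -$896.72
  Jan: +$896.72 → $0.00
Lowest trial balance = -$2,460.29 (Sep)
Initial deposit = cushion − low point = $1,793.44 − (-$2,460.29) = $4,253.73

$4,253.73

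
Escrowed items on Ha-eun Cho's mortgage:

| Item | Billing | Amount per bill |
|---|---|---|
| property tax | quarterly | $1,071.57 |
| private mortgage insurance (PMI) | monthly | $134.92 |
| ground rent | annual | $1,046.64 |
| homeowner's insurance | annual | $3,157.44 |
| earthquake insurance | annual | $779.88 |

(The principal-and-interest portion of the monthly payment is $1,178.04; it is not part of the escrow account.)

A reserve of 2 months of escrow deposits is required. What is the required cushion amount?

Property tax = $1,071.57 × 4 = $4,286.28
Private mortgage insurance (PMI) = $134.92 × 12 = $1,619.04
Ground rent = $1,046.64
Homeowner's insurance = $3,157.44
Earthquake insurance = $779.88
Combined annual = $4,286.28 + $1,619.04 + $1,046.64 + $3,157.44 + $779.88 = $10,889.28
Monthly escrow = $10,889.28 / 12 = $907.44
Required cushion = 2 × $907.44 = $1,814.88

$1,814.88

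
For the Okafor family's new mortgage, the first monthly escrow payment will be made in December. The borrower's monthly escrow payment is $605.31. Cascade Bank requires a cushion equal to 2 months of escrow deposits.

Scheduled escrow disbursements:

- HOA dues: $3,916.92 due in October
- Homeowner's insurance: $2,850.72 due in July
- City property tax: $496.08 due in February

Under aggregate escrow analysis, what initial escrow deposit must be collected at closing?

Cushion = 2 × $605.31 = $1,210.62
Trial balance (start $0, +$605.31 each month, − disbursements):
  Dec: +$605.31 → $605.31
  Jan: +$605.31 → $1,210.62
  Feb: +$605.31 − $496.08 → $1,319.85
  Mar: +$605.31 → $1,925.16
  Apr: +$605.31 → $2,530.47
  May: +$605.31 → $3,135.78
  Jun: +$605.31 → $3,741.09
  Jul: +$605.31 − $2,850.72 → $1,495.68
  Aug: +$605.31 → $2,100.99
  Sep: +$605.31 → $2,706.30
  Oct: +$605.31 − $3,916.92 → -$605.31
  Nov: +$605.31 → $0.00
Lowest trial balance = -$605.31 (Oct)
Initial deposit = cushion − low point = $1,210.62 − (-$605.31) = $1,815.93

$1,815.93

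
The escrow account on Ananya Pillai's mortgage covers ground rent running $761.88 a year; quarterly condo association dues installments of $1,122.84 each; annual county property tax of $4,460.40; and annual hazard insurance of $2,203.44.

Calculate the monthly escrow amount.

$993.09

Ground rent — $761.88 annually
Condo association dues — $1,122.84 × 4 = $4,491.36 annually
County property tax — $4,460.40 annually
Hazard insurance — $2,203.44 annually
Yearly total = $761.88 + $4,491.36 + $4,460.40 + $2,203.44 = $11,917.08
Monthly escrow = $11,917.08 / 12 = $993.09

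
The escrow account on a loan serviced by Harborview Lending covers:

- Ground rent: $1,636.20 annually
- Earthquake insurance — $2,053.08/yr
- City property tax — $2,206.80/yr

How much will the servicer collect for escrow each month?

$491.34

Ground rent = $1,636.20/yr
Earthquake insurance = $2,053.08/yr
City property tax = $2,206.80/yr
Combined annual = $1,636.20 + $2,053.08 + $2,206.80 = $5,896.08
Base monthly escrow = $5,896.08 / 12 = $491.34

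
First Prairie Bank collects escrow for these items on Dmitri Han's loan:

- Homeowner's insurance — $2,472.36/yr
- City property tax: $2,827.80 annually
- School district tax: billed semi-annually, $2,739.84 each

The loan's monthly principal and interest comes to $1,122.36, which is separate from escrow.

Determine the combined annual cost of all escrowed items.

Homeowner's insurance: $2,472.36/yr
City property tax: $2,827.80/yr
School district tax: $2,739.84 × 2 = $5,479.68/yr
Combined annual = $2,472.36 + $2,827.80 + $5,479.68 = $10,779.84

$10,779.84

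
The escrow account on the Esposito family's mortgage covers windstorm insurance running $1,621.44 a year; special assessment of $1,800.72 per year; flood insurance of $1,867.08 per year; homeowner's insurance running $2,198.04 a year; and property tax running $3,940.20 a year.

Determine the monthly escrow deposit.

$952.29

Windstorm insurance — $1,621.44/yr
Special assessment — $1,800.72/yr
Flood insurance — $1,867.08/yr
Homeowner's insurance — $2,198.04/yr
Property tax — $3,940.20/yr
Yearly total = $11,427.48
Monthly = $11,427.48 ÷ 12 = $952.29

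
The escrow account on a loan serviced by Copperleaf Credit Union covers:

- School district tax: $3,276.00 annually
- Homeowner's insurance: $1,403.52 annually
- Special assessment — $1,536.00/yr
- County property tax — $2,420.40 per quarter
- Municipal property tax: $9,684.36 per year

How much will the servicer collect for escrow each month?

School district tax = $3,276.00 per year
Homeowner's insurance = $1,403.52 per year
Special assessment = $1,536.00 per year
County property tax = $2,420.40 × 4 = $9,681.60 per year
Municipal property tax = $9,684.36 per year
Combined annual = $3,276.00 + $1,403.52 + $1,536.00 + $9,681.60 + $9,684.36 = $25,581.48
Base monthly escrow = $25,581.48 ÷ 12 = $2,131.79

$2,131.79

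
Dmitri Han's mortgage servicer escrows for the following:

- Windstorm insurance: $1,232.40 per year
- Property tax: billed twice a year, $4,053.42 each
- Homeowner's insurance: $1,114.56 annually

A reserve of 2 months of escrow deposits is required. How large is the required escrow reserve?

$1,742.30

Windstorm insurance — $1,232.40 annually
Property tax — $4,053.42 × 2 = $8,106.84 annually
Homeowner's insurance — $1,114.56 annually
Yearly total = $10,453.80
Base monthly escrow = $10,453.80 ÷ 12 = $871.15
Required cushion = 2 × $871.15 = $1,742.30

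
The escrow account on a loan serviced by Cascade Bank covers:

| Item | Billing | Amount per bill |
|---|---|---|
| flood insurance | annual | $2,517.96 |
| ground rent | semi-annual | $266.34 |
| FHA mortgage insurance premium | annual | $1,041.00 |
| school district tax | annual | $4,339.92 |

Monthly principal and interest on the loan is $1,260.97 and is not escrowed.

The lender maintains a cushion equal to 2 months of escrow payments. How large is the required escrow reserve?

Flood insurance — $2,517.96/yr
Ground rent — $266.34 × 2 = $532.68/yr
FHA mortgage insurance premium — $1,041.00/yr
School district tax — $4,339.92/yr
Total annual escrow = $2,517.96 + $532.68 + $1,041.00 + $4,339.92 = $8,431.56
Monthly = $8,431.56 ÷ 12 = $702.63
Required cushion = 2 × $702.63 = $1,405.26

$1,405.26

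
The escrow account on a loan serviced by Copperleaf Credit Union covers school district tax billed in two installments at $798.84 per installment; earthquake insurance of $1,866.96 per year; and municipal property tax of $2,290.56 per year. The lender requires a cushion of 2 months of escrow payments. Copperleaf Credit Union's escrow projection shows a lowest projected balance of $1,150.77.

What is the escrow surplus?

School district tax = $798.84 × 2 = $1,597.68
Earthquake insurance = $1,866.96
Municipal property tax = $2,290.56
Yearly total = $5,755.20
Per month = $5,755.20 ÷ 12 = $479.60
Required cushion = 2 × $479.60 = $959.20
Excess over cushion: $1,150.77 − $959.20 = $191.57

$191.57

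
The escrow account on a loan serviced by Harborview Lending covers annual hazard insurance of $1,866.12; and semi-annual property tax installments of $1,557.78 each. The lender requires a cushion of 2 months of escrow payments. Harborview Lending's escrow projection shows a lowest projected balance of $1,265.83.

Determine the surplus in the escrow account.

$435.55

Hazard insurance: $1,866.12
Property tax: $1,557.78 × 2 = $3,115.56
Total annual escrow = $1,866.12 + $3,115.56 = $4,981.68
Base monthly escrow = $4,981.68 / 12 = $415.14
Required cushion = 2 × $415.14 = $830.28
Surplus = $1,265.83 − $830.28 = $435.55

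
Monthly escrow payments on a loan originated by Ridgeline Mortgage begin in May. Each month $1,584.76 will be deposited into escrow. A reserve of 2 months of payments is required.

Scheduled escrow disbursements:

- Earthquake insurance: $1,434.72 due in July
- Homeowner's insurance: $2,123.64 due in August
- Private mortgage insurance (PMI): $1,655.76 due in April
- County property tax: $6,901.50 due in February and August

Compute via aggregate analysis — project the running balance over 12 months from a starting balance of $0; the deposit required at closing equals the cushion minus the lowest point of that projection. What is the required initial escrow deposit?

Cushion = 2 × $1,584.76 = $3,169.52
Trial balance (start $0, +$1,584.76 each month, − disbursements):
  May: +$1,584.76 → $1,584.76
  Jun: +$1,584.76 → $3,169.52
  Jul: +$1,584.76 − $1,434.72 → $3,319.56
  Aug: +$1,584.76 − $9,025.14 → -$4,120.82
  Sep: +$1,584.76 → -$2,536.06
  Oct: +$1,584.76 → -$951.30
  Nov: +$1,584.76 → $633.46
  Dec: +$1,584.76 → $2,218.22
  Jan: +$1,584.76 → $3,802.98
  Feb: +$1,584.76 − $6,901.50 → -$1,513.76
  Mar: +$1,584.76 → $71.00
  Apr: +$1,584.76 − $1,655.76 → $0.00
Lowest trial balance = -$4,120.82 (Aug)
Initial deposit = cushion − low point = $3,169.52 − (-$4,120.82) = $7,290.34

$7,290.34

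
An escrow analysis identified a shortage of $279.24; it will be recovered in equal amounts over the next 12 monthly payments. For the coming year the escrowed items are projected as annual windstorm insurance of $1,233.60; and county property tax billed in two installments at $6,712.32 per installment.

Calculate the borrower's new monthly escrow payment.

Windstorm insurance = $1,233.60
County property tax = $6,712.32 × 2 = $13,424.64
Annual escrow total = $1,233.60 + $13,424.64 = $14,658.24
Monthly = $14,658.24 / 12 = $1,221.52
Monthly shortage recovery: $279.24 / 12 = $23.27
New monthly escrow = $1,221.52 + $23.27 = $1,244.79

$1,244.79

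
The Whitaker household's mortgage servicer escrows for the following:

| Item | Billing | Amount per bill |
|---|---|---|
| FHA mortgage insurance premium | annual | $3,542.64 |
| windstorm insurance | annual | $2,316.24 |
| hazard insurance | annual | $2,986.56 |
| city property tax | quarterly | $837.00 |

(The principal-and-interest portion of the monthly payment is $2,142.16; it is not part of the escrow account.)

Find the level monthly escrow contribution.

$1,016.12

FHA mortgage insurance premium = $3,542.64/yr
Windstorm insurance = $2,316.24/yr
Hazard insurance = $2,986.56/yr
City property tax = $837.00 × 4 = $3,348.00/yr
Total per year = $12,193.44
Monthly escrow = $12,193.44 ÷ 12 = $1,016.12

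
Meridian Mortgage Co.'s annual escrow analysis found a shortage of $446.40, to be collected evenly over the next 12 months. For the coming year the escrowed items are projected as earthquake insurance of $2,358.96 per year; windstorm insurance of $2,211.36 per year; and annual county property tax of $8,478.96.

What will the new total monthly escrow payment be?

$1,124.64

Earthquake insurance — $2,358.96 annually
Windstorm insurance — $2,211.36 annually
County property tax — $8,478.96 annually
Yearly total = $13,049.28
Monthly escrow = $13,049.28 / 12 = $1,087.44
Shortage per month = $446.40 ÷ 12 = $37.20
Adjusted monthly = $1,087.44 + $37.20 = $1,124.64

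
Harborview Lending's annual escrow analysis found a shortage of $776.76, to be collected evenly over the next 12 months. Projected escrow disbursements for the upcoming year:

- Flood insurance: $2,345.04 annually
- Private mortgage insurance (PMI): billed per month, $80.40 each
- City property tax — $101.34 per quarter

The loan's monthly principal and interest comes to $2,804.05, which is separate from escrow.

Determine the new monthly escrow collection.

Flood insurance — $2,345.04
Private mortgage insurance (PMI) — $80.40 × 12 = $964.80
City property tax — $101.34 × 4 = $405.36
Combined annual = $2,345.04 + $964.80 + $405.36 = $3,715.20
Monthly escrow = $3,715.20 / 12 = $309.60
Shortage spread = $776.76 ÷ 12 = $64.73/mo
Adjusted monthly = $309.60 + $64.73 = $374.33

$374.33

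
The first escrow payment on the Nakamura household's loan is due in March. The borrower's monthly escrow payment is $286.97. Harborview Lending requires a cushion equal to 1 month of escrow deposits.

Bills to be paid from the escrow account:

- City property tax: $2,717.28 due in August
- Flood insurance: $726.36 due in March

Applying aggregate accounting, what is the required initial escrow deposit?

Cushion = 1 × $286.97 = $286.97
Trial balance (start $0, +$286.97 each month, − disbursements):
  Mar: +$286.97 − $726.36 → -$439.39
  Apr: +$286.97 → -$152.42
  May: +$286.97 → $134.55
  Jun: +$286.97 → $421.52
  Jul: +$286.97 → $708.49
  Aug: +$286.97 − $2,717.28 → -$1,721.82
  Sep: +$286.97 → -$1,434.85
  Oct: +$286.97 → -$1,147.88
  Nov: +$286.97 → -$860.91
  Dec: +$286.97 → -$573.94
  Jan: +$286.97 → -$286.97
  Feb: +$286.97 → $0.00
Lowest trial balance = -$1,721.82 (Aug)
Initial deposit = cushion − low point = $286.97 − (-$1,721.82) = $2,008.79

$2,008.79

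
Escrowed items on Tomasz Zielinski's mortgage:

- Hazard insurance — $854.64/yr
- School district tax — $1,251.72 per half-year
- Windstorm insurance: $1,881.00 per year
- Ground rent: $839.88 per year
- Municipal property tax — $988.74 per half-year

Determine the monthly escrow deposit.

Hazard insurance — $854.64
School district tax — $1,251.72 × 2 = $2,503.44
Windstorm insurance — $1,881.00
Ground rent — $839.88
Municipal property tax — $988.74 × 2 = $1,977.48
Annual escrow total = $854.64 + $2,503.44 + $1,881.00 + $839.88 + $1,977.48 = $8,056.44
Per month = $8,056.44 ÷ 12 = $671.37

$671.37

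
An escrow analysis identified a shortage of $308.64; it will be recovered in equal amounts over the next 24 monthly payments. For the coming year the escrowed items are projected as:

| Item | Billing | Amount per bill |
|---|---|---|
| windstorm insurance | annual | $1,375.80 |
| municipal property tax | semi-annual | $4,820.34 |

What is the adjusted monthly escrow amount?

$930.90

Windstorm insurance: $1,375.80 per year
Municipal property tax: $4,820.34 × 2 = $9,640.68 per year
Annual escrow total = $1,375.80 + $9,640.68 = $11,016.48
Per month = $11,016.48 ÷ 12 = $918.04
Shortage spread = $308.64 ÷ 24 = $12.86/mo
New monthly escrow = $918.04 + $12.86 = $930.90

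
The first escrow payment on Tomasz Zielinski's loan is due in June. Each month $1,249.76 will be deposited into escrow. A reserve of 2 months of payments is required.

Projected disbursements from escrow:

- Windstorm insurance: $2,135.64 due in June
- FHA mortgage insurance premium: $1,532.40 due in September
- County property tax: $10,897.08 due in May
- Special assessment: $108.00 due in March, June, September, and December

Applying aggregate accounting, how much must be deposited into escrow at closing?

Cushion = 2 × $1,249.76 = $2,499.52
Trial balance (start $0, +$1,249.76 each month, − disbursements):
  Jun: +$1,249.76 − $2,243.64 → -$993.88
  Jul: +$1,249.76 → $255.88
  Aug: +$1,249.76 → $1,505.64
  Sep: +$1,249.76 − $1,640.40 → $1,115.00
  Oct: +$1,249.76 → $2,364.76
  Nov: +$1,249.76 → $3,614.52
  Dec: +$1,249.76 − $108.00 → $4,756.28
  Jan: +$1,249.76 → $6,006.04
  Feb: +$1,249.76 → $7,255.80
  Mar: +$1,249.76 − $108.00 → $8,397.56
  Apr: +$1,249.76 → $9,647.32
  May: +$1,249.76 − $10,897.08 → $0.00
Lowest trial balance = -$993.88 (Jun)
Initial deposit = cushion − low point = $2,499.52 − (-$993.88) = $3,493.40

$3,493.40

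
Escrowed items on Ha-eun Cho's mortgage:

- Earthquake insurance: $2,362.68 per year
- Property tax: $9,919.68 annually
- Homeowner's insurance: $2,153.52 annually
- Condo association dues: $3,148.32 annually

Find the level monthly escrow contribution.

$1,465.35

Earthquake insurance = $2,362.68/yr
Property tax = $9,919.68/yr
Homeowner's insurance = $2,153.52/yr
Condo association dues = $3,148.32/yr
Combined annual = $2,362.68 + $9,919.68 + $2,153.52 + $3,148.32 = $17,584.20
Per month = $17,584.20 / 12 = $1,465.35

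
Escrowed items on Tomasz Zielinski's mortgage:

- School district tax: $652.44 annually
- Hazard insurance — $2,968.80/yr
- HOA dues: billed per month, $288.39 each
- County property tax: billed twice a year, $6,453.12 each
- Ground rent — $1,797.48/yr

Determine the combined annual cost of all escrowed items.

$21,785.64

School district tax — $652.44/yr
Hazard insurance — $2,968.80/yr
HOA dues — $288.39 × 12 = $3,460.68/yr
County property tax — $6,453.12 × 2 = $12,906.24/yr
Ground rent — $1,797.48/yr
Annual escrow total = $652.44 + $2,968.80 + $3,460.68 + $12,906.24 + $1,797.48 = $21,785.64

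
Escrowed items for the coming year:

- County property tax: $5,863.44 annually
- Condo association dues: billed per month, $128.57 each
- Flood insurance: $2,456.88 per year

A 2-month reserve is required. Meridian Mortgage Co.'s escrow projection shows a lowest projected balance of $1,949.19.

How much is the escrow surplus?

County property tax — $5,863.44 per year
Condo association dues — $128.57 × 12 = $1,542.84 per year
Flood insurance — $2,456.88 per year
Annual escrow total = $9,863.16
Per month = $9,863.16 / 12 = $821.93
Required reserve = 2 × $821.93 = $1,643.86
Excess over cushion: $1,949.19 − $1,643.86 = $305.33

$305.33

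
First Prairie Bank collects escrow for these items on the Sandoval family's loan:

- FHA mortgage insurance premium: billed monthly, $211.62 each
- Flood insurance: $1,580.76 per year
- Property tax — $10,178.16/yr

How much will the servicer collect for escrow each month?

FHA mortgage insurance premium — $211.62 × 12 = $2,539.44
Flood insurance — $1,580.76
Property tax — $10,178.16
Combined annual = $2,539.44 + $1,580.76 + $10,178.16 = $14,298.36
Base monthly escrow = $14,298.36 / 12 = $1,191.53

$1,191.53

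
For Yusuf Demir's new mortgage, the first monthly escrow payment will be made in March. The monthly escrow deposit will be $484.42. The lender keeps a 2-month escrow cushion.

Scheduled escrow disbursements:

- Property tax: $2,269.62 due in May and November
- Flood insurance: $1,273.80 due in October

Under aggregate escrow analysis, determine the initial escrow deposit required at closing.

$2,422.10

Cushion = 2 × $484.42 = $968.84
Trial balance (start $0, +$484.42 each month, − disbursements):
  Mar: +$484.42 → $484.42
  Apr: +$484.42 → $968.84
  May: +$484.42 − $2,269.62 → -$816.36
  Jun: +$484.42 → -$331.94
  Jul: +$484.42 → $152.48
  Aug: +$484.42 → $636.90
  Sep: +$484.42 → $1,121.32
  Oct: +$484.42 − $1,273.80 → $331.94
  Nov: +$484.42 − $2,269.62 → -$1,453.26
  Dec: +$484.42 → -$968.84
  Jan: +$484.42 → -$484.42
  Feb: +$484.42 → $0.00
Lowest trial balance = -$1,453.26 (Nov)
Initial deposit = cushion − low point = $968.84 − (-$1,453.26) = $2,422.10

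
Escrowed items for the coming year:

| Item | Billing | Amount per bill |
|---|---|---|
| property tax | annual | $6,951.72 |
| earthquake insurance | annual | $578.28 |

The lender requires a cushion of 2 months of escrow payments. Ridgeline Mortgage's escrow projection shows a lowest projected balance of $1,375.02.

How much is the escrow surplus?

Property tax: $6,951.72
Earthquake insurance: $578.28
Total per year = $6,951.72 + $578.28 = $7,530.00
Monthly escrow = $7,530.00 / 12 = $627.50
Required reserve = 2 × $627.50 = $1,255.00
Surplus = $1,375.02 − $1,255.00 = $120.02

$120.02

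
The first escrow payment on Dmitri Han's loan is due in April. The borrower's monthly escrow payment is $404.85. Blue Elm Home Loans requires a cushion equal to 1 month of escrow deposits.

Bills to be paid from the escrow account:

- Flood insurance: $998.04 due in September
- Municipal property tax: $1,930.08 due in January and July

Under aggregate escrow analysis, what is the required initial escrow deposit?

$1,214.55

Cushion = 1 × $404.85 = $404.85
Trial balance (start $0, +$404.85 each month, − disbursements):
  Apr: +$404.85 → $404.85
  May: +$404.85 → $809.70
  Jun: +$404.85 → $1,214.55
  Jul: +$404.85 − $1,930.08 → -$310.68
  Aug: +$404.85 → $94.17
  Sep: +$404.85 − $998.04 → -$499.02
  Oct: +$404.85 → -$94.17
  Nov: +$404.85 → $310.68
  Dec: +$404.85 → $715.53
  Jan: +$404.85 − $1,930.08 → -$809.70
  Feb: +$404.85 → -$404.85
  Mar: +$404.85 → $0.00
Lowest trial balance = -$809.70 (Jan)
Initial deposit = cushion − low point = $404.85 − (-$809.70) = $1,214.55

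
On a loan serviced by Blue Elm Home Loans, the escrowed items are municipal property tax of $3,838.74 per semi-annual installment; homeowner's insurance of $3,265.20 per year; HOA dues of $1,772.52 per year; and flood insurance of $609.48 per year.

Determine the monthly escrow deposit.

$1,110.39

Municipal property tax — $3,838.74 × 2 = $7,677.48
Homeowner's insurance — $3,265.20
HOA dues — $1,772.52
Flood insurance — $609.48
Yearly total = $13,324.68
Monthly = $13,324.68 / 12 = $1,110.39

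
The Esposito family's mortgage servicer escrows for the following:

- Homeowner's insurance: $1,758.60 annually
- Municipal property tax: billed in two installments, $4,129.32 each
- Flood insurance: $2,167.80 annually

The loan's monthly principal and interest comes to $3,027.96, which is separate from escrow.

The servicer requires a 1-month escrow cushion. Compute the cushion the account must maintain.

Homeowner's insurance: $1,758.60 annually
Municipal property tax: $4,129.32 × 2 = $8,258.64 annually
Flood insurance: $2,167.80 annually
Combined annual = $12,185.04
Monthly escrow = $12,185.04 ÷ 12 = $1,015.42
Cushion = 1 × $1,015.42 = $1,015.42

$1,015.42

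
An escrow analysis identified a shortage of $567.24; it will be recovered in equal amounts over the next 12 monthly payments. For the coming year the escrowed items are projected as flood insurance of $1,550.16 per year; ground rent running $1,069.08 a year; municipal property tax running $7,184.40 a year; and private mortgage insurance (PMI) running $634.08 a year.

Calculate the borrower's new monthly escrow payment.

Flood insurance: $1,550.16
Ground rent: $1,069.08
Municipal property tax: $7,184.40
Private mortgage insurance (PMI): $634.08
Total annual escrow = $10,437.72
Monthly escrow = $10,437.72 / 12 = $869.81
Monthly shortage recovery: $567.24 ÷ 12 = $47.27
Adjusted monthly = $869.81 + $47.27 = $917.08

$917.08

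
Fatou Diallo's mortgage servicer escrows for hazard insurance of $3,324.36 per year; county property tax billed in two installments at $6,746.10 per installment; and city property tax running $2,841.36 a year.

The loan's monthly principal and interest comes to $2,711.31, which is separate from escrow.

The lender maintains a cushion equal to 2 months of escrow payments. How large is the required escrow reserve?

Hazard insurance: $3,324.36
County property tax: $6,746.10 × 2 = $13,492.20
City property tax: $2,841.36
Total annual escrow = $3,324.36 + $13,492.20 + $2,841.36 = $19,657.92
Per month = $19,657.92 / 12 = $1,638.16
Reserve = 2 × $1,638.16 = $3,276.32

$3,276.32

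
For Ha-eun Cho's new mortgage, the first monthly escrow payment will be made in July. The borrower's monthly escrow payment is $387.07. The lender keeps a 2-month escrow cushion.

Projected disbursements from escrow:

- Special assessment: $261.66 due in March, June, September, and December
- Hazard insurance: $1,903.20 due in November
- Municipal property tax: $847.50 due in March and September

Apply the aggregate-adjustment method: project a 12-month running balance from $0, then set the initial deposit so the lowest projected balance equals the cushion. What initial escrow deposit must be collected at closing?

Cushion = 2 × $387.07 = $774.14
Trial balance (start $0, +$387.07 each month, − disbursements):
  Jul: +$387.07 → $387.07
  Aug: +$387.07 → $774.14
  Sep: +$387.07 − $1,109.16 → $52.05
  Oct: +$387.07 → $439.12
  Nov: +$387.07 − $1,903.20 → -$1,077.01
  Dec: +$387.07 − $261.66 → -$951.60
  Jan: +$387.07 → -$564.53
  Feb: +$387.07 → -$177.46
  Mar: +$387.07 − $1,109.16 → -$899.55
  Apr: +$387.07 → -$512.48
  May: +$387.07 → -$125.41
  Jun: +$387.07 − $261.66 → $0.00
Lowest trial balance = -$1,077.01 (Nov)
Initial deposit = cushion − low point = $774.14 − (-$1,077.01) = $1,851.15

$1,851.15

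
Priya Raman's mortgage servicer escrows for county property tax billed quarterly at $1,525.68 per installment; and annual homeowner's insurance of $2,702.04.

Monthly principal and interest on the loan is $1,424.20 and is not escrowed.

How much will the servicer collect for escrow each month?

County property tax — $1,525.68 × 4 = $6,102.72 annually
Homeowner's insurance — $2,702.04 annually
Total per year = $6,102.72 + $2,702.04 = $8,804.76
Base monthly escrow = $8,804.76 / 12 = $733.73

$733.73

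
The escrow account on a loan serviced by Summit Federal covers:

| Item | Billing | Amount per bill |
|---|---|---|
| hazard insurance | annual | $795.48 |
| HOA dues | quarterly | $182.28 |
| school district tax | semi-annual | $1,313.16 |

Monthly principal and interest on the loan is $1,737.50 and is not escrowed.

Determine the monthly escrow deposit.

$345.91

Hazard insurance = $795.48/yr
HOA dues = $182.28 × 4 = $729.12/yr
School district tax = $1,313.16 × 2 = $2,626.32/yr
Combined annual = $795.48 + $729.12 + $2,626.32 = $4,150.92
Monthly escrow = $4,150.92 ÷ 12 = $345.91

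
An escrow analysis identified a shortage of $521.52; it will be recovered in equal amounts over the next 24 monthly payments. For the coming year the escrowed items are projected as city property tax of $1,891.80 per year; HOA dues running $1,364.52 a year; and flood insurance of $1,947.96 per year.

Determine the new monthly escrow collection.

$455.42

City property tax: $1,891.80 per year
HOA dues: $1,364.52 per year
Flood insurance: $1,947.96 per year
Total annual escrow = $1,891.80 + $1,364.52 + $1,947.96 = $5,204.28
Monthly escrow = $5,204.28 / 12 = $433.69
Monthly shortage recovery: $521.52 ÷ 24 = $21.73
New monthly escrow = $433.69 + $21.73 = $455.42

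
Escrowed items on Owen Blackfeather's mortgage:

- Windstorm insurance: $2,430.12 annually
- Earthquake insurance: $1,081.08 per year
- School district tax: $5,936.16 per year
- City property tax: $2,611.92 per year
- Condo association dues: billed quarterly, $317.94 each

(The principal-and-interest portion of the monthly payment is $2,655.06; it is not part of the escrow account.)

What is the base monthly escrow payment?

$1,110.92

Windstorm insurance — $2,430.12 annually
Earthquake insurance — $1,081.08 annually
School district tax — $5,936.16 annually
City property tax — $2,611.92 annually
Condo association dues — $317.94 × 4 = $1,271.76 annually
Total annual escrow = $2,430.12 + $1,081.08 + $5,936.16 + $2,611.92 + $1,271.76 = $13,331.04
Per month = $13,331.04 / 12 = $1,110.92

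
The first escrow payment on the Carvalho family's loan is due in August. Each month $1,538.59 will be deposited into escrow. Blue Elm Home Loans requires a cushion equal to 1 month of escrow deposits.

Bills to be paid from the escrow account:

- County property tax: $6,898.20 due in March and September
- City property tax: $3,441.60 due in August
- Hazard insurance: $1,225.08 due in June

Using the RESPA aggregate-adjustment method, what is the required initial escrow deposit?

Cushion = 1 × $1,538.59 = $1,538.59
Trial balance (start $0, +$1,538.59 each month, − disbursements):
  Aug: +$1,538.59 − $3,441.60 → -$1,903.01
  Sep: +$1,538.59 − $6,898.20 → -$7,262.62
  Oct: +$1,538.59 → -$5,724.03
  Nov: +$1,538.59 → -$4,185.44
  Dec: +$1,538.59 → -$2,646.85
  Jan: +$1,538.59 → -$1,108.26
  Feb: +$1,538.59 → $430.33
  Mar: +$1,538.59 − $6,898.20 → -$4,929.28
  Apr: +$1,538.59 → -$3,390.69
  May: +$1,538.59 → -$1,852.10
  Jun: +$1,538.59 − $1,225.08 → -$1,538.59
  Jul: +$1,538.59 → $0.00
Lowest trial balance = -$7,262.62 (Sep)
Initial deposit = cushion − low point = $1,538.59 − (-$7,262.62) = $8,801.21

$8,801.21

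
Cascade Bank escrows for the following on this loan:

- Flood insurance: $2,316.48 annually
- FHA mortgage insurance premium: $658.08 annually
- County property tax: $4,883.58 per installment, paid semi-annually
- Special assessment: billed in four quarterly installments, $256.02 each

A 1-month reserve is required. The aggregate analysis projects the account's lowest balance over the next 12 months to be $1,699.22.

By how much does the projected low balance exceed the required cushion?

$552.07

Flood insurance = $2,316.48 per year
FHA mortgage insurance premium = $658.08 per year
County property tax = $4,883.58 × 2 = $9,767.16 per year
Special assessment = $256.02 × 4 = $1,024.08 per year
Total per year = $13,765.80
Monthly = $13,765.80 ÷ 12 = $1,147.15
Required cushion = 1 × $1,147.15 = $1,147.15
Surplus = $1,699.22 − $1,147.15 = $552.07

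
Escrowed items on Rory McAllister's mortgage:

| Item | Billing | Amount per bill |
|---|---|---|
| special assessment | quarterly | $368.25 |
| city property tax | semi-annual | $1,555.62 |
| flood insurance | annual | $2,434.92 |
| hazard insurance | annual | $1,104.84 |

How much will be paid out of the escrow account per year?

$8,124.00

Special assessment: $368.25 × 4 = $1,473.00/yr
City property tax: $1,555.62 × 2 = $3,111.24/yr
Flood insurance: $2,434.92/yr
Hazard insurance: $1,104.84/yr
Combined annual = $1,473.00 + $3,111.24 + $2,434.92 + $1,104.84 = $8,124.00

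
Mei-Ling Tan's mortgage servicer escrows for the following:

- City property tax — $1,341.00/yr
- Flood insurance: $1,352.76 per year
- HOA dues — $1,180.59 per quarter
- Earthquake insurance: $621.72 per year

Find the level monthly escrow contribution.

$669.82

City property tax: $1,341.00 annually
Flood insurance: $1,352.76 annually
HOA dues: $1,180.59 × 4 = $4,722.36 annually
Earthquake insurance: $621.72 annually
Yearly total = $1,341.00 + $1,352.76 + $4,722.36 + $621.72 = $8,037.84
Monthly escrow = $8,037.84 ÷ 12 = $669.82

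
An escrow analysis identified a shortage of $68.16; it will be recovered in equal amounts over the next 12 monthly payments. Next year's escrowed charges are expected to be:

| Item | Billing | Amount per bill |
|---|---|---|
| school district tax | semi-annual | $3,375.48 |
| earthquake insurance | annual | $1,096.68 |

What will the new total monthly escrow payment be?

School district tax = $3,375.48 × 2 = $6,750.96 per year
Earthquake insurance = $1,096.68 per year
Total per year = $7,847.64
Per month = $7,847.64 / 12 = $653.97
Shortage per month = $68.16 / 12 = $5.68
Adjusted monthly = $653.97 + $5.68 = $659.65

$659.65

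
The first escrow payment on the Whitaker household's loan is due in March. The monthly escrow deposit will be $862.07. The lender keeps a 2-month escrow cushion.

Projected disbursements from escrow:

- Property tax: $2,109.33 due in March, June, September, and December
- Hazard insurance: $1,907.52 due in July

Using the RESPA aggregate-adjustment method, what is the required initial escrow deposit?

Cushion = 2 × $862.07 = $1,724.14
Trial balance (start $0, +$862.07 each month, − disbursements):
  Mar: +$862.07 − $2,109.33 → -$1,247.26
  Apr: +$862.07 → -$385.19
  May: +$862.07 → $476.88
  Jun: +$862.07 − $2,109.33 → -$770.38
  Jul: +$862.07 − $1,907.52 → -$1,815.83
  Aug: +$862.07 → -$953.76
  Sep: +$862.07 − $2,109.33 → -$2,201.02
  Oct: +$862.07 → -$1,338.95
  Nov: +$862.07 → -$476.88
  Dec: +$862.07 − $2,109.33 → -$1,724.14
  Jan: +$862.07 → -$862.07
  Feb: +$862.07 → $0.00
Lowest trial balance = -$2,201.02 (Sep)
Initial deposit = cushion − low point = $1,724.14 − (-$2,201.02) = $3,925.16

$3,925.16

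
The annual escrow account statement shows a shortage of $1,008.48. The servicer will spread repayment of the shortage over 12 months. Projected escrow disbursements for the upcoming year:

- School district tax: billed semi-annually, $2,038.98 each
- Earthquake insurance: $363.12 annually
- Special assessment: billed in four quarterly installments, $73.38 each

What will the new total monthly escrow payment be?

School district tax — $2,038.98 × 2 = $4,077.96 annually
Earthquake insurance — $363.12 annually
Special assessment — $73.38 × 4 = $293.52 annually
Combined annual = $4,077.96 + $363.12 + $293.52 = $4,734.60
Per month = $4,734.60 ÷ 12 = $394.55
Monthly shortage recovery: $1,008.48 / 12 = $84.04
Adjusted monthly = $394.55 + $84.04 = $478.59

$478.59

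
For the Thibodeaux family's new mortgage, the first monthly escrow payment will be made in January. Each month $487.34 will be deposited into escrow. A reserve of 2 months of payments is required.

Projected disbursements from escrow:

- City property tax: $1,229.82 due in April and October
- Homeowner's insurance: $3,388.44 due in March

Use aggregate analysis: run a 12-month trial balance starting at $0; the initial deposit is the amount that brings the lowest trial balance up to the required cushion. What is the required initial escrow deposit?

$3,643.58

Cushion = 2 × $487.34 = $974.68
Trial balance (start $0, +$487.34 each month, − disbursements):
  Jan: +$487.34 → $487.34
  Feb: +$487.34 → $974.68
  Mar: +$487.34 − $3,388.44 → -$1,926.42
  Apr: +$487.34 − $1,229.82 → -$2,668.90
  May: +$487.34 → -$2,181.56
  Jun: +$487.34 → -$1,694.22
  Jul: +$487.34 → -$1,206.88
  Aug: +$487.34 → -$719.54
  Sep: +$487.34 → -$232.20
  Oct: +$487.34 − $1,229.82 → -$974.68
  Nov: +$487.34 → -$487.34
  Dec: +$487.34 → $0.00
Lowest trial balance = -$2,668.90 (Apr)
Initial deposit = cushion − low point = $974.68 − (-$2,668.90) = $3,643.58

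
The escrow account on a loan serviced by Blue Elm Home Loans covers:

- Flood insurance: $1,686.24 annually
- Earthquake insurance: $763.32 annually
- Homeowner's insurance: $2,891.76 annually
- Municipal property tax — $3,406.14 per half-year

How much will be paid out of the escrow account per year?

Flood insurance: $1,686.24/yr
Earthquake insurance: $763.32/yr
Homeowner's insurance: $2,891.76/yr
Municipal property tax: $3,406.14 × 2 = $6,812.28/yr
Total annual escrow = $1,686.24 + $763.32 + $2,891.76 + $6,812.28 = $12,153.60

$12,153.60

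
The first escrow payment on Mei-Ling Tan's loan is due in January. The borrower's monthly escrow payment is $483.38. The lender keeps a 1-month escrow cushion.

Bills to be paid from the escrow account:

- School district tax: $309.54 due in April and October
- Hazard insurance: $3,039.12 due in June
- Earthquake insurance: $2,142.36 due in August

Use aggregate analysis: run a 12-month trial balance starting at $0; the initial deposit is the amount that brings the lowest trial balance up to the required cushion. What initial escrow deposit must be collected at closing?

Cushion = 1 × $483.38 = $483.38
Trial balance (start $0, +$483.38 each month, − disbursements):
  Jan: +$483.38 → $483.38
  Feb: +$483.38 → $966.76
  Mar: +$483.38 → $1,450.14
  Apr: +$483.38 − $309.54 → $1,623.98
  May: +$483.38 → $2,107.36
  Jun: +$483.38 − $3,039.12 → -$448.38
  Jul: +$483.38 → $35.00
  Aug: +$483.38 − $2,142.36 → -$1,623.98
  Sep: +$483.38 → -$1,140.60
  Oct: +$483.38 − $309.54 → -$966.76
  Nov: +$483.38 → -$483.38
  Dec: +$483.38 → $0.00
Lowest trial balance = -$1,623.98 (Aug)
Initial deposit = cushion − low point = $483.38 − (-$1,623.98) = $2,107.36

$2,107.36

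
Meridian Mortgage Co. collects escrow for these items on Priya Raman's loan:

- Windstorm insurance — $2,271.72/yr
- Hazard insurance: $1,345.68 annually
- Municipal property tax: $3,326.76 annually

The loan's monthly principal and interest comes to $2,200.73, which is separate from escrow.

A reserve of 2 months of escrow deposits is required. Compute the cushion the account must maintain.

$1,157.36

Windstorm insurance: $2,271.72 annually
Hazard insurance: $1,345.68 annually
Municipal property tax: $3,326.76 annually
Yearly total = $6,944.16
Monthly escrow = $6,944.16 / 12 = $578.68
Required cushion = 2 × $578.68 = $1,157.36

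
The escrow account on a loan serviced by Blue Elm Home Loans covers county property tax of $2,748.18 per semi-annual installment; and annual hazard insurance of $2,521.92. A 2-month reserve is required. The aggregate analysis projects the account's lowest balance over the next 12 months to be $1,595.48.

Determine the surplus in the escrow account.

$259.10

County property tax: $2,748.18 × 2 = $5,496.36/yr
Hazard insurance: $2,521.92/yr
Annual escrow total = $8,018.28
Base monthly escrow = $8,018.28 ÷ 12 = $668.19
Required reserve = 2 × $668.19 = $1,336.38
Excess over cushion: $1,595.48 − $1,336.38 = $259.10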